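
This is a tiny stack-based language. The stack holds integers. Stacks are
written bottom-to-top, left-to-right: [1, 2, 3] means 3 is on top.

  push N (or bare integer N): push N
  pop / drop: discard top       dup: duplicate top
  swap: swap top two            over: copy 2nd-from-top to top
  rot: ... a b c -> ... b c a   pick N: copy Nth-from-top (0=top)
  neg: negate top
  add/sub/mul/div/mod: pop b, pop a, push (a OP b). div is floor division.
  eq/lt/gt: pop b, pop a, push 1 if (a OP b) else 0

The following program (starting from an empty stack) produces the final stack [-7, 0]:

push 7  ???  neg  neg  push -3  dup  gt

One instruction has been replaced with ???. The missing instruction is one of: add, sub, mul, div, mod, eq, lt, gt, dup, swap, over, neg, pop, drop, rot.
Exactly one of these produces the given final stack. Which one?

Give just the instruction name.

Stack before ???: [7]
Stack after ???:  [-7]
The instruction that transforms [7] -> [-7] is: neg

Answer: neg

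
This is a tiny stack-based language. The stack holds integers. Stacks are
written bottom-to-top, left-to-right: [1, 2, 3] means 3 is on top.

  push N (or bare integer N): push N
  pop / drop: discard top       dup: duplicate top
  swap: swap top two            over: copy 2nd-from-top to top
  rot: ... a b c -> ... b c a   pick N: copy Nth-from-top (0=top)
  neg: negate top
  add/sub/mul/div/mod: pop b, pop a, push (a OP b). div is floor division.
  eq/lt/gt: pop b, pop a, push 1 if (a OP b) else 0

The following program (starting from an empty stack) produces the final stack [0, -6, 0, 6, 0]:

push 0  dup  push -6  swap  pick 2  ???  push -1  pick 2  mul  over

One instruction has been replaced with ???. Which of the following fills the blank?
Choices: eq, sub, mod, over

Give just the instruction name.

Answer: sub

Derivation:
Stack before ???: [0, -6, 0, 0]
Stack after ???:  [0, -6, 0]
Checking each choice:
  eq: produces [0, -6, 1, 6, 1]
  sub: MATCH
  mod: modulo by zero
  over: produces [0, -6, 0, 0, 0, 0, 0]


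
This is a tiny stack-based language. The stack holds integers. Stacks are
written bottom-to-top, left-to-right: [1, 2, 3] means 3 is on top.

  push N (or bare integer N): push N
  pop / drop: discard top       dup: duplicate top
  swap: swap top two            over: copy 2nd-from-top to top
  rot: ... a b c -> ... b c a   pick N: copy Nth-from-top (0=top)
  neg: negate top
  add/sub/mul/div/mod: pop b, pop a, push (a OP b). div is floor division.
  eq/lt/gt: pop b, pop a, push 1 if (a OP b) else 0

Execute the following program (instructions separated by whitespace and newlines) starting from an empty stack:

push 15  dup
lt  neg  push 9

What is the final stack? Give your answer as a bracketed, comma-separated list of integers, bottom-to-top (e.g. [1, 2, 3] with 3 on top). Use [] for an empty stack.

Answer: [0, 9]

Derivation:
After 'push 15': [15]
After 'dup': [15, 15]
After 'lt': [0]
After 'neg': [0]
After 'push 9': [0, 9]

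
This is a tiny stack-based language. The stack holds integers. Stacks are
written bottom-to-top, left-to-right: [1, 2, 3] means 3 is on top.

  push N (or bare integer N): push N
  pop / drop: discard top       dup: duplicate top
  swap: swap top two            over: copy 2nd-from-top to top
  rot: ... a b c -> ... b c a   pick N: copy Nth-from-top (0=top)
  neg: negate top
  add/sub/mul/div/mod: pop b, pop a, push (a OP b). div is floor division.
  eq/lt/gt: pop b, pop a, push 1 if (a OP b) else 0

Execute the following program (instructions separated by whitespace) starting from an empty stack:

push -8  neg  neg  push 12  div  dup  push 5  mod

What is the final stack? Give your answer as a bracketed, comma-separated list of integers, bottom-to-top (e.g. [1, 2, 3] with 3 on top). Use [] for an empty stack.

After 'push -8': [-8]
After 'neg': [8]
After 'neg': [-8]
After 'push 12': [-8, 12]
After 'div': [-1]
After 'dup': [-1, -1]
After 'push 5': [-1, -1, 5]
After 'mod': [-1, 4]

Answer: [-1, 4]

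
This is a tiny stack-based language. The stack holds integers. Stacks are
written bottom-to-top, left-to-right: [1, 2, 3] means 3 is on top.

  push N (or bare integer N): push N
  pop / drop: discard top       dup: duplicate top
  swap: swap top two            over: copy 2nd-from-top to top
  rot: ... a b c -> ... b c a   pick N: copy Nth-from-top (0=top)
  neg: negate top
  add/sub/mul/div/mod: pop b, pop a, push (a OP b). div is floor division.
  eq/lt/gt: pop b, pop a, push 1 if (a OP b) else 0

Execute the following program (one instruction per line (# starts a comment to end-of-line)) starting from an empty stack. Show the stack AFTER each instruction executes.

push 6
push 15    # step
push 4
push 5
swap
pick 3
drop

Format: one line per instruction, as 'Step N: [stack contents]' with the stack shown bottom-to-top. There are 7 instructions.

Step 1: [6]
Step 2: [6, 15]
Step 3: [6, 15, 4]
Step 4: [6, 15, 4, 5]
Step 5: [6, 15, 5, 4]
Step 6: [6, 15, 5, 4, 6]
Step 7: [6, 15, 5, 4]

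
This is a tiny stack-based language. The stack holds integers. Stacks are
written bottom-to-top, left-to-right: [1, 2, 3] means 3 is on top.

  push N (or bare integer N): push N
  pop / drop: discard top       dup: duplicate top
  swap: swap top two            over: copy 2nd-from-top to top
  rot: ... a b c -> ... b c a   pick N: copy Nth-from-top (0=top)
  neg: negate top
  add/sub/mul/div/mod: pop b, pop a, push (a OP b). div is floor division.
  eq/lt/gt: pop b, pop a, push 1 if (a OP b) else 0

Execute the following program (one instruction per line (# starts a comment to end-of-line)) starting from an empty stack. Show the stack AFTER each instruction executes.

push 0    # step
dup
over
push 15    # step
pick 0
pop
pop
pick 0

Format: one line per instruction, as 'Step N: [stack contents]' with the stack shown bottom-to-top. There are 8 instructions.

Step 1: [0]
Step 2: [0, 0]
Step 3: [0, 0, 0]
Step 4: [0, 0, 0, 15]
Step 5: [0, 0, 0, 15, 15]
Step 6: [0, 0, 0, 15]
Step 7: [0, 0, 0]
Step 8: [0, 0, 0, 0]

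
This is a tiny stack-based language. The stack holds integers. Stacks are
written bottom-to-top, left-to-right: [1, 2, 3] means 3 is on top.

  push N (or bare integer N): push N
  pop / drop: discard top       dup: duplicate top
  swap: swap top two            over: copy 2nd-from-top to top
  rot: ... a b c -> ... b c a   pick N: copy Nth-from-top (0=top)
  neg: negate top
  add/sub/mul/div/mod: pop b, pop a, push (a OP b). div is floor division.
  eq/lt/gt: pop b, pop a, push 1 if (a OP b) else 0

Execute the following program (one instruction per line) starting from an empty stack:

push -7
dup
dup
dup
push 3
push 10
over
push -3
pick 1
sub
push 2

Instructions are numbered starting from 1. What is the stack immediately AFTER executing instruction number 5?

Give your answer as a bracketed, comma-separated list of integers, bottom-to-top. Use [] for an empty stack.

Answer: [-7, -7, -7, -7, 3]

Derivation:
Step 1 ('push -7'): [-7]
Step 2 ('dup'): [-7, -7]
Step 3 ('dup'): [-7, -7, -7]
Step 4 ('dup'): [-7, -7, -7, -7]
Step 5 ('push 3'): [-7, -7, -7, -7, 3]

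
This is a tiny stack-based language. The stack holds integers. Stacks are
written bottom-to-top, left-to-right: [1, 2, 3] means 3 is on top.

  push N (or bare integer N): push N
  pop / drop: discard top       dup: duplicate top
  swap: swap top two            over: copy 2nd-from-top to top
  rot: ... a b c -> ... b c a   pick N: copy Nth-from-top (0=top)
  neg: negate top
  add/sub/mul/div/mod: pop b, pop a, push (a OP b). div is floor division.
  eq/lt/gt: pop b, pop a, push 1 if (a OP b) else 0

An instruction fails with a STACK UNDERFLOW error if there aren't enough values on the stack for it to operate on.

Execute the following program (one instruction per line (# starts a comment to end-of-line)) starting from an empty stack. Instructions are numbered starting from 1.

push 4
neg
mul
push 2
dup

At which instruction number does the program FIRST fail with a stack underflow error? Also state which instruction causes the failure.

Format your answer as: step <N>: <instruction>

Step 1 ('push 4'): stack = [4], depth = 1
Step 2 ('neg'): stack = [-4], depth = 1
Step 3 ('mul'): needs 2 value(s) but depth is 1 — STACK UNDERFLOW

Answer: step 3: mul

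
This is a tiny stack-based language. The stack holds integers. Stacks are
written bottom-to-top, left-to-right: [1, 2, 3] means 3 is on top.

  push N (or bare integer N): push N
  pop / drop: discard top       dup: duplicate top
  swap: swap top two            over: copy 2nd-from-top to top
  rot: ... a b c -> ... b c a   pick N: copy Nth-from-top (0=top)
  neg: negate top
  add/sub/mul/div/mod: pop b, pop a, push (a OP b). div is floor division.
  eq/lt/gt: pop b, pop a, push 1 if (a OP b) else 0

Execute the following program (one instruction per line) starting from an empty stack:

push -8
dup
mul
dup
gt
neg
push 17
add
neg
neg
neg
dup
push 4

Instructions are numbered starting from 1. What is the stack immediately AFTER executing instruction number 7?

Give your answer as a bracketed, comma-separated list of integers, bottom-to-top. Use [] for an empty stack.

Answer: [0, 17]

Derivation:
Step 1 ('push -8'): [-8]
Step 2 ('dup'): [-8, -8]
Step 3 ('mul'): [64]
Step 4 ('dup'): [64, 64]
Step 5 ('gt'): [0]
Step 6 ('neg'): [0]
Step 7 ('push 17'): [0, 17]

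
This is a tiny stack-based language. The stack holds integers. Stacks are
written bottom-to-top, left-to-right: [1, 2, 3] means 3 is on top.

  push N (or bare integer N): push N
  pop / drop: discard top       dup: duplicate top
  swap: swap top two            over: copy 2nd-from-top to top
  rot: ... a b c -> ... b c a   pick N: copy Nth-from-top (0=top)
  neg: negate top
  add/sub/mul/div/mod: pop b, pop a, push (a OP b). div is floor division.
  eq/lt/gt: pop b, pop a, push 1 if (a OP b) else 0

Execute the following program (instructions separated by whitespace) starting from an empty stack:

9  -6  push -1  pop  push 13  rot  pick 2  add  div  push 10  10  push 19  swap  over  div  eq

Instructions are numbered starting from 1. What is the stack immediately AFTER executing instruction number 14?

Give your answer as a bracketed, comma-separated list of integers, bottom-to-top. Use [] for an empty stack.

Answer: [-6, 4, 10, 19, 10, 19]

Derivation:
Step 1 ('9'): [9]
Step 2 ('-6'): [9, -6]
Step 3 ('push -1'): [9, -6, -1]
Step 4 ('pop'): [9, -6]
Step 5 ('push 13'): [9, -6, 13]
Step 6 ('rot'): [-6, 13, 9]
Step 7 ('pick 2'): [-6, 13, 9, -6]
Step 8 ('add'): [-6, 13, 3]
Step 9 ('div'): [-6, 4]
Step 10 ('push 10'): [-6, 4, 10]
Step 11 ('10'): [-6, 4, 10, 10]
Step 12 ('push 19'): [-6, 4, 10, 10, 19]
Step 13 ('swap'): [-6, 4, 10, 19, 10]
Step 14 ('over'): [-6, 4, 10, 19, 10, 19]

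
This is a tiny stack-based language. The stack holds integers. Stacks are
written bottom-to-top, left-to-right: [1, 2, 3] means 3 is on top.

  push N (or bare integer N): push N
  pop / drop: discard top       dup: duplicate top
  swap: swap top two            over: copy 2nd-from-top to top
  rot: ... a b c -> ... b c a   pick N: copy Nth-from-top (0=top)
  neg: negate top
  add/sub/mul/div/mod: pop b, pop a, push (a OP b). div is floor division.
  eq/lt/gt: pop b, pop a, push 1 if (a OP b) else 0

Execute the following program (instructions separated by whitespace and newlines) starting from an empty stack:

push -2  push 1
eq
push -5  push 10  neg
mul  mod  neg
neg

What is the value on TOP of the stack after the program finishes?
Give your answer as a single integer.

After 'push -2': [-2]
After 'push 1': [-2, 1]
After 'eq': [0]
After 'push -5': [0, -5]
After 'push 10': [0, -5, 10]
After 'neg': [0, -5, -10]
After 'mul': [0, 50]
After 'mod': [0]
After 'neg': [0]
After 'neg': [0]

Answer: 0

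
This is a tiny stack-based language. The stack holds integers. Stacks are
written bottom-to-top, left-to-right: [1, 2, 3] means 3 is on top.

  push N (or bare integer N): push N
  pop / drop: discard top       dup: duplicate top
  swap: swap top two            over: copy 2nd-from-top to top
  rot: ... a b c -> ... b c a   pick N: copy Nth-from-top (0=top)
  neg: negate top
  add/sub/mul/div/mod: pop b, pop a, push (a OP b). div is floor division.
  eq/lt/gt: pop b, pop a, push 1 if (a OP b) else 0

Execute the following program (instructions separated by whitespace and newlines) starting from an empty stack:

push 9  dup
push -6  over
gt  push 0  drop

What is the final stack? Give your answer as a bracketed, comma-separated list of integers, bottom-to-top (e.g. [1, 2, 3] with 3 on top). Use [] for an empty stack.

Answer: [9, 9, 0]

Derivation:
After 'push 9': [9]
After 'dup': [9, 9]
After 'push -6': [9, 9, -6]
After 'over': [9, 9, -6, 9]
After 'gt': [9, 9, 0]
After 'push 0': [9, 9, 0, 0]
After 'drop': [9, 9, 0]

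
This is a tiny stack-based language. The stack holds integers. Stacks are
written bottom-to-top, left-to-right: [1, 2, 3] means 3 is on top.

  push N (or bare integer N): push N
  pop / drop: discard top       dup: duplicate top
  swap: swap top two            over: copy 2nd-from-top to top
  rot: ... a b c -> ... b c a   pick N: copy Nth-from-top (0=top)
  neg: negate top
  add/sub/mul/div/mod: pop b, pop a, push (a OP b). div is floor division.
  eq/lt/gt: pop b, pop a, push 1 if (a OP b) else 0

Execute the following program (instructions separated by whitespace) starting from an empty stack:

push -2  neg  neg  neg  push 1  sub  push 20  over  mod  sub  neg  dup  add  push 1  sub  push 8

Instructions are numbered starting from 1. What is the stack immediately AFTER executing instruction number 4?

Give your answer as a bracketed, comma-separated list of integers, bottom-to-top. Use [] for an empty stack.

Step 1 ('push -2'): [-2]
Step 2 ('neg'): [2]
Step 3 ('neg'): [-2]
Step 4 ('neg'): [2]

Answer: [2]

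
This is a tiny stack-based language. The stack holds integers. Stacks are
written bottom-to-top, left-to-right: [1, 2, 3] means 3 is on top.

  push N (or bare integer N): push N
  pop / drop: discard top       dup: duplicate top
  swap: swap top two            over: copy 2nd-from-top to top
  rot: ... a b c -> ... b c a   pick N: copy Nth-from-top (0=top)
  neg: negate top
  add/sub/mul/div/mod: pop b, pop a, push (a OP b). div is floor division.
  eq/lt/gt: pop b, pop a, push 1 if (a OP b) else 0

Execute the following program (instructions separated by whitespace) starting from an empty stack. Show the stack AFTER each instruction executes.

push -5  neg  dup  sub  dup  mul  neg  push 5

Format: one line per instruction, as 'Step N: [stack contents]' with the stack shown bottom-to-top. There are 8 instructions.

Step 1: [-5]
Step 2: [5]
Step 3: [5, 5]
Step 4: [0]
Step 5: [0, 0]
Step 6: [0]
Step 7: [0]
Step 8: [0, 5]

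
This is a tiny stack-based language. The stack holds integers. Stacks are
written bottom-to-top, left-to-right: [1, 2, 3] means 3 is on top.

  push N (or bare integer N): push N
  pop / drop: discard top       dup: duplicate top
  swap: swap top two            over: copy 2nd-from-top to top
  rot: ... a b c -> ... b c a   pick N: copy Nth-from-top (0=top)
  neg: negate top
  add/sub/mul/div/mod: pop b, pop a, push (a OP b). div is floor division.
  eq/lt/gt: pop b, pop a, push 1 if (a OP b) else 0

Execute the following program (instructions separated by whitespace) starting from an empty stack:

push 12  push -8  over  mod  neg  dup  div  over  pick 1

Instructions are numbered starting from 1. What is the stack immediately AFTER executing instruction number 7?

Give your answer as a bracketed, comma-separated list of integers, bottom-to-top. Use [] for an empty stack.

Answer: [12, 1]

Derivation:
Step 1 ('push 12'): [12]
Step 2 ('push -8'): [12, -8]
Step 3 ('over'): [12, -8, 12]
Step 4 ('mod'): [12, 4]
Step 5 ('neg'): [12, -4]
Step 6 ('dup'): [12, -4, -4]
Step 7 ('div'): [12, 1]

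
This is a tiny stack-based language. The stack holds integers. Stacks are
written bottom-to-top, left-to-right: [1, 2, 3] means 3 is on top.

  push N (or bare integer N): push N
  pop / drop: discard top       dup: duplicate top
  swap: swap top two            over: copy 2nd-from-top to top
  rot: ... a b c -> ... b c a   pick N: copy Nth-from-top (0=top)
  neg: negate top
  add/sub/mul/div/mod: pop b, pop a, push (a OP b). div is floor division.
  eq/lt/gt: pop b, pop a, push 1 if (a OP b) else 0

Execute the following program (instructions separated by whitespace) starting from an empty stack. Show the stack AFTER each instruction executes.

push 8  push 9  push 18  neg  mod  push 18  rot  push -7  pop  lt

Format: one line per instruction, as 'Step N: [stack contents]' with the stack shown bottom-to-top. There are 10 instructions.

Step 1: [8]
Step 2: [8, 9]
Step 3: [8, 9, 18]
Step 4: [8, 9, -18]
Step 5: [8, -9]
Step 6: [8, -9, 18]
Step 7: [-9, 18, 8]
Step 8: [-9, 18, 8, -7]
Step 9: [-9, 18, 8]
Step 10: [-9, 0]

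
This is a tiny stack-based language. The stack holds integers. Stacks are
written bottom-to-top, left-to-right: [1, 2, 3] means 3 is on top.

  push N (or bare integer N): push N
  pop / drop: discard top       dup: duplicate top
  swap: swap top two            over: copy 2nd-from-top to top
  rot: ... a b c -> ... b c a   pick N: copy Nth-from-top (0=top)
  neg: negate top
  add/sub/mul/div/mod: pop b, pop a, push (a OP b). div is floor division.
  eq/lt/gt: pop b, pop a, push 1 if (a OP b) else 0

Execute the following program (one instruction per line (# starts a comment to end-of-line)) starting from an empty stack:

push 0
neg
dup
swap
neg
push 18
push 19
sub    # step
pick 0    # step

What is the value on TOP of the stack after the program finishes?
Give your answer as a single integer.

After 'push 0': [0]
After 'neg': [0]
After 'dup': [0, 0]
After 'swap': [0, 0]
After 'neg': [0, 0]
After 'push 18': [0, 0, 18]
After 'push 19': [0, 0, 18, 19]
After 'sub': [0, 0, -1]
After 'pick 0': [0, 0, -1, -1]

Answer: -1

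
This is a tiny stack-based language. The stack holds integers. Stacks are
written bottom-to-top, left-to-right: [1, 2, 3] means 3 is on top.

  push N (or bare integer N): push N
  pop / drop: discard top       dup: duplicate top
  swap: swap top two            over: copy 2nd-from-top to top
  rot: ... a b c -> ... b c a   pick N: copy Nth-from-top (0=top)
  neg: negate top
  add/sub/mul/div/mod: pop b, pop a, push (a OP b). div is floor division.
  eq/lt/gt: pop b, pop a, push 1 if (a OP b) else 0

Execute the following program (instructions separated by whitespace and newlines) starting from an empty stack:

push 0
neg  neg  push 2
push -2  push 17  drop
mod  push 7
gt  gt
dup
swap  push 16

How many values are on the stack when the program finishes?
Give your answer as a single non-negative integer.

After 'push 0': stack = [0] (depth 1)
After 'neg': stack = [0] (depth 1)
After 'neg': stack = [0] (depth 1)
After 'push 2': stack = [0, 2] (depth 2)
After 'push -2': stack = [0, 2, -2] (depth 3)
After 'push 17': stack = [0, 2, -2, 17] (depth 4)
After 'drop': stack = [0, 2, -2] (depth 3)
After 'mod': stack = [0, 0] (depth 2)
After 'push 7': stack = [0, 0, 7] (depth 3)
After 'gt': stack = [0, 0] (depth 2)
After 'gt': stack = [0] (depth 1)
After 'dup': stack = [0, 0] (depth 2)
After 'swap': stack = [0, 0] (depth 2)
After 'push 16': stack = [0, 0, 16] (depth 3)

Answer: 3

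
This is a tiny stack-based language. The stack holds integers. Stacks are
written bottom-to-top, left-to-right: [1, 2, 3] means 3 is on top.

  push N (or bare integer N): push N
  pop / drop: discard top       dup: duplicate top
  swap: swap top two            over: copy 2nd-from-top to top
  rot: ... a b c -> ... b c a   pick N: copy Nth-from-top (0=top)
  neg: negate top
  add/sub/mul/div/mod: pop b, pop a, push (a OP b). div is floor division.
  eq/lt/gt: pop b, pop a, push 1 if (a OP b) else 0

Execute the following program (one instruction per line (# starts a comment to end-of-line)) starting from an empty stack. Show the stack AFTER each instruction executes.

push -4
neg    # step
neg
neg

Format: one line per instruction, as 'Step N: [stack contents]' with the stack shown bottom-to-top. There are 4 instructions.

Step 1: [-4]
Step 2: [4]
Step 3: [-4]
Step 4: [4]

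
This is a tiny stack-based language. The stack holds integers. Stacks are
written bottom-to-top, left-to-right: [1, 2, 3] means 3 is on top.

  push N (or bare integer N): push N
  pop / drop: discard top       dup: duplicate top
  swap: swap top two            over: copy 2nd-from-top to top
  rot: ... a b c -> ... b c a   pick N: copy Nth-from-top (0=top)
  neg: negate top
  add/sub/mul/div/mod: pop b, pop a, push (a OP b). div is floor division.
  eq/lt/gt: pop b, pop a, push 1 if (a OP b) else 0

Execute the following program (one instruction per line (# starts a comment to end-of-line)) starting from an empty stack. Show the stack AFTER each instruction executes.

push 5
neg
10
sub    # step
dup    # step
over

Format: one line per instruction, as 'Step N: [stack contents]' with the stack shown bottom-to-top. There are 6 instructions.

Step 1: [5]
Step 2: [-5]
Step 3: [-5, 10]
Step 4: [-15]
Step 5: [-15, -15]
Step 6: [-15, -15, -15]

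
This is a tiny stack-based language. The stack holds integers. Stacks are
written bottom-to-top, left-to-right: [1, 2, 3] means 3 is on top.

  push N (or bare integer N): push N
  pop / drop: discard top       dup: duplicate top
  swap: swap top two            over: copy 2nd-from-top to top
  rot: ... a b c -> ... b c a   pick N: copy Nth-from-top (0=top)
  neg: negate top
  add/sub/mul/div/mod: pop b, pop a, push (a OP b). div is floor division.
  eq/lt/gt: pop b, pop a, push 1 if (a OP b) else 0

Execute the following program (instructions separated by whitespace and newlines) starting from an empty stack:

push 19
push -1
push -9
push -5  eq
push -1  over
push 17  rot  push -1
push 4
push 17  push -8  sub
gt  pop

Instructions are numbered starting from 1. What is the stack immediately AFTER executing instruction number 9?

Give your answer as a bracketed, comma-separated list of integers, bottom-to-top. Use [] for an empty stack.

Step 1 ('push 19'): [19]
Step 2 ('push -1'): [19, -1]
Step 3 ('push -9'): [19, -1, -9]
Step 4 ('push -5'): [19, -1, -9, -5]
Step 5 ('eq'): [19, -1, 0]
Step 6 ('push -1'): [19, -1, 0, -1]
Step 7 ('over'): [19, -1, 0, -1, 0]
Step 8 ('push 17'): [19, -1, 0, -1, 0, 17]
Step 9 ('rot'): [19, -1, 0, 0, 17, -1]

Answer: [19, -1, 0, 0, 17, -1]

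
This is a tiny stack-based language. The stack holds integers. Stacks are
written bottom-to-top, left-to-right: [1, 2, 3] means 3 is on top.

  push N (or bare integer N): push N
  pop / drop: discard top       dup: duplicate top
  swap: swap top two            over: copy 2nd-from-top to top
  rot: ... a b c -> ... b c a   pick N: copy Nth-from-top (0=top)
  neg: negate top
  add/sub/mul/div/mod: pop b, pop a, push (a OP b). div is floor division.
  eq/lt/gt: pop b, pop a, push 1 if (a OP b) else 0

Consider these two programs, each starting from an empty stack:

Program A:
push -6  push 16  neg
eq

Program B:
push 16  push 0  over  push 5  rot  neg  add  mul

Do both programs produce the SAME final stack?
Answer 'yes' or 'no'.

Answer: no

Derivation:
Program A trace:
  After 'push -6': [-6]
  After 'push 16': [-6, 16]
  After 'neg': [-6, -16]
  After 'eq': [0]
Program A final stack: [0]

Program B trace:
  After 'push 16': [16]
  After 'push 0': [16, 0]
  After 'over': [16, 0, 16]
  After 'push 5': [16, 0, 16, 5]
  After 'rot': [16, 16, 5, 0]
  After 'neg': [16, 16, 5, 0]
  After 'add': [16, 16, 5]
  After 'mul': [16, 80]
Program B final stack: [16, 80]
Same: no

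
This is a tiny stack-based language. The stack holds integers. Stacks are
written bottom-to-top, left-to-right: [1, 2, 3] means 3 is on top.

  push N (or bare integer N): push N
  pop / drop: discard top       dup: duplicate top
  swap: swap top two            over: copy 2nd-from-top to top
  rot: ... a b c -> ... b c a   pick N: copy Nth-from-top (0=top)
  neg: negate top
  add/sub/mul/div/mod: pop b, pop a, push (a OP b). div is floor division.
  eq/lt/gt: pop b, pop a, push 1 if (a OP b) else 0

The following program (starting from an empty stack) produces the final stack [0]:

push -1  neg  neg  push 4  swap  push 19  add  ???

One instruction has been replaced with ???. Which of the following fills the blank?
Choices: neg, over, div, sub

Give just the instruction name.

Answer: div

Derivation:
Stack before ???: [4, 18]
Stack after ???:  [0]
Checking each choice:
  neg: produces [4, -18]
  over: produces [4, 18, 4]
  div: MATCH
  sub: produces [-14]


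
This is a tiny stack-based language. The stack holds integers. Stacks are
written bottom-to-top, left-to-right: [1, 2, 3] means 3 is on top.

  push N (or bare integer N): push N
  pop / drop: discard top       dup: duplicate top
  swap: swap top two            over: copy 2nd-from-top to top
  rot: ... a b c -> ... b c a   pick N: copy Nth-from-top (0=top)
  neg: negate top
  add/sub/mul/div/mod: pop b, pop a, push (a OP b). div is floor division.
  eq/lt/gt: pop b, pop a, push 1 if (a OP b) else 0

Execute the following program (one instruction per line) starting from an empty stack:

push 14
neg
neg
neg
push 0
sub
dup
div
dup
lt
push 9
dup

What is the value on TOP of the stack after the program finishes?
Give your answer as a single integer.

Answer: 9

Derivation:
After 'push 14': [14]
After 'neg': [-14]
After 'neg': [14]
After 'neg': [-14]
After 'push 0': [-14, 0]
After 'sub': [-14]
After 'dup': [-14, -14]
After 'div': [1]
After 'dup': [1, 1]
After 'lt': [0]
After 'push 9': [0, 9]
After 'dup': [0, 9, 9]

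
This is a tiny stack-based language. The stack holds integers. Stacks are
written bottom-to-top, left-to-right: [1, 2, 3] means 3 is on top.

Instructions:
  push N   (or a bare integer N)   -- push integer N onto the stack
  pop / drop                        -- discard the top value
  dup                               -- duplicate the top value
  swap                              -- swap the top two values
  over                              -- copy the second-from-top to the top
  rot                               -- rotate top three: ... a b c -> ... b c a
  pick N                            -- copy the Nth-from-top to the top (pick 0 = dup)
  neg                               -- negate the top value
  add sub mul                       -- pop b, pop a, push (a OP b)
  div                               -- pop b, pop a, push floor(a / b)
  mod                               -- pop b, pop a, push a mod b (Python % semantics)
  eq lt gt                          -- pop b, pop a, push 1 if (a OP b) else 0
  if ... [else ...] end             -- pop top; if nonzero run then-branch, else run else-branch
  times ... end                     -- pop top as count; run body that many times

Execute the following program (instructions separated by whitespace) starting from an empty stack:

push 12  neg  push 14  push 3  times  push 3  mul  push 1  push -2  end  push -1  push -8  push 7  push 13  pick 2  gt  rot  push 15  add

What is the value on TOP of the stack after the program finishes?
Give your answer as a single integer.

After 'push 12': [12]
After 'neg': [-12]
After 'push 14': [-12, 14]
After 'push 3': [-12, 14, 3]
After 'times': [-12, 14]
After 'push 3': [-12, 14, 3]
After 'mul': [-12, 42]
After 'push 1': [-12, 42, 1]
After 'push -2': [-12, 42, 1, -2]
After 'push 3': [-12, 42, 1, -2, 3]
  ...
After 'push -2': [-12, 42, 1, -6, 1, -6, 1, -2]
After 'push -1': [-12, 42, 1, -6, 1, -6, 1, -2, -1]
After 'push -8': [-12, 42, 1, -6, 1, -6, 1, -2, -1, -8]
After 'push 7': [-12, 42, 1, -6, 1, -6, 1, -2, -1, -8, 7]
After 'push 13': [-12, 42, 1, -6, 1, -6, 1, -2, -1, -8, 7, 13]
After 'pick 2': [-12, 42, 1, -6, 1, -6, 1, -2, -1, -8, 7, 13, -8]
After 'gt': [-12, 42, 1, -6, 1, -6, 1, -2, -1, -8, 7, 1]
After 'rot': [-12, 42, 1, -6, 1, -6, 1, -2, -1, 7, 1, -8]
After 'push 15': [-12, 42, 1, -6, 1, -6, 1, -2, -1, 7, 1, -8, 15]
After 'add': [-12, 42, 1, -6, 1, -6, 1, -2, -1, 7, 1, 7]

Answer: 7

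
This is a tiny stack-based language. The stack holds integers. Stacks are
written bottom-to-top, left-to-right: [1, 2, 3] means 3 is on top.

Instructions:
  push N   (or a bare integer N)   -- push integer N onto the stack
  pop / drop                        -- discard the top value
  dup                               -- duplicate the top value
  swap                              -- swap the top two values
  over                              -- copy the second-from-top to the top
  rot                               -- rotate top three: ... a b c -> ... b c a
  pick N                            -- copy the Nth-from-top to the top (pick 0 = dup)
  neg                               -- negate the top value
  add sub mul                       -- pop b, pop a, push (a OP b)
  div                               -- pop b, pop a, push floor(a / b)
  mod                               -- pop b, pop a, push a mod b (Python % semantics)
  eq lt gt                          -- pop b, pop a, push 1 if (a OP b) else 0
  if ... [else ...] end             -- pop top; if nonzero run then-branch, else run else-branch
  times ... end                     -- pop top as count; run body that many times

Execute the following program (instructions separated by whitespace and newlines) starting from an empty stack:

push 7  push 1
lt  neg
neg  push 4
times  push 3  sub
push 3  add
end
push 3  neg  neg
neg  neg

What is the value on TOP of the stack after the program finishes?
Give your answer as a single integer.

Answer: 3

Derivation:
After 'push 7': [7]
After 'push 1': [7, 1]
After 'lt': [0]
After 'neg': [0]
After 'neg': [0]
After 'push 4': [0, 4]
After 'times': [0]
After 'push 3': [0, 3]
After 'sub': [-3]
After 'push 3': [-3, 3]
  ...
After 'add': [0]
After 'push 3': [0, 3]
After 'sub': [-3]
After 'push 3': [-3, 3]
After 'add': [0]
After 'push 3': [0, 3]
After 'neg': [0, -3]
After 'neg': [0, 3]
After 'neg': [0, -3]
After 'neg': [0, 3]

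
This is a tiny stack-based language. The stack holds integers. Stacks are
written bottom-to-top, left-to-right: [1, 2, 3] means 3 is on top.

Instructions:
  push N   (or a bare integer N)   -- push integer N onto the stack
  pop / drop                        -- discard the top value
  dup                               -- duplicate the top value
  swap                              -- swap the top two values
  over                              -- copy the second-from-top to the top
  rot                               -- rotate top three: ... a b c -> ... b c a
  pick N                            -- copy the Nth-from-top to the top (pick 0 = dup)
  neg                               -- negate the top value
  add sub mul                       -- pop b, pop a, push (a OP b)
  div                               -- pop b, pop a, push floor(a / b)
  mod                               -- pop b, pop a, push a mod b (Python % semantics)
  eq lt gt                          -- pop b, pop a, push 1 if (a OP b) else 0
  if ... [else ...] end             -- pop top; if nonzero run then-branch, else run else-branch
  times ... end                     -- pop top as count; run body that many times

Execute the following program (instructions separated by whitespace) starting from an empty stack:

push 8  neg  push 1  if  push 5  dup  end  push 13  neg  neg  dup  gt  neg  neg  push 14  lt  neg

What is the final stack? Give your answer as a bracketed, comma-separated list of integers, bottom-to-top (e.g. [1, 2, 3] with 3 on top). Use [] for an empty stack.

Answer: [-8, 5, 5, -1]

Derivation:
After 'push 8': [8]
After 'neg': [-8]
After 'push 1': [-8, 1]
After 'if': [-8]
After 'push 5': [-8, 5]
After 'dup': [-8, 5, 5]
After 'push 13': [-8, 5, 5, 13]
After 'neg': [-8, 5, 5, -13]
After 'neg': [-8, 5, 5, 13]
After 'dup': [-8, 5, 5, 13, 13]
After 'gt': [-8, 5, 5, 0]
After 'neg': [-8, 5, 5, 0]
After 'neg': [-8, 5, 5, 0]
After 'push 14': [-8, 5, 5, 0, 14]
After 'lt': [-8, 5, 5, 1]
After 'neg': [-8, 5, 5, -1]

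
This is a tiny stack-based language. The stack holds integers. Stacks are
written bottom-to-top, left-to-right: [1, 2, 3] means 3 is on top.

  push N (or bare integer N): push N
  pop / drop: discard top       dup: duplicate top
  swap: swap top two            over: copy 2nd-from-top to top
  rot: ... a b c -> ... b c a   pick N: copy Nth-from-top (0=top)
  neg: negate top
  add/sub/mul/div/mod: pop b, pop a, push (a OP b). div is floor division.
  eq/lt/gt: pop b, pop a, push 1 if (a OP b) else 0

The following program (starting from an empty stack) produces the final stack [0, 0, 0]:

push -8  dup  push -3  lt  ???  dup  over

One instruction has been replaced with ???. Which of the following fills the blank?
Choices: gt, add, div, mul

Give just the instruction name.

Answer: gt

Derivation:
Stack before ???: [-8, 1]
Stack after ???:  [0]
Checking each choice:
  gt: MATCH
  add: produces [-7, -7, -7]
  div: produces [-8, -8, -8]
  mul: produces [-8, -8, -8]


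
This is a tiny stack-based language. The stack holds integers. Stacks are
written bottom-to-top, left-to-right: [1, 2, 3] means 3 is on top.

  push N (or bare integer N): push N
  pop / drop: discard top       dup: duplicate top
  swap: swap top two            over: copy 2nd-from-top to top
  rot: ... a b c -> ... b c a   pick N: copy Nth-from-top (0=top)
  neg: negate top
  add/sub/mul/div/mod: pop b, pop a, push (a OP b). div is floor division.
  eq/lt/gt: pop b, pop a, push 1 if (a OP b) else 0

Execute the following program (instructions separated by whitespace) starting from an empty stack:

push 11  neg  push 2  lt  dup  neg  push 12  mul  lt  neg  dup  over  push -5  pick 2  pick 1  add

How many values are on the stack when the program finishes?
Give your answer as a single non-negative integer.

After 'push 11': stack = [11] (depth 1)
After 'neg': stack = [-11] (depth 1)
After 'push 2': stack = [-11, 2] (depth 2)
After 'lt': stack = [1] (depth 1)
After 'dup': stack = [1, 1] (depth 2)
After 'neg': stack = [1, -1] (depth 2)
After 'push 12': stack = [1, -1, 12] (depth 3)
After 'mul': stack = [1, -12] (depth 2)
After 'lt': stack = [0] (depth 1)
After 'neg': stack = [0] (depth 1)
After 'dup': stack = [0, 0] (depth 2)
After 'over': stack = [0, 0, 0] (depth 3)
After 'push -5': stack = [0, 0, 0, -5] (depth 4)
After 'pick 2': stack = [0, 0, 0, -5, 0] (depth 5)
After 'pick 1': stack = [0, 0, 0, -5, 0, -5] (depth 6)
After 'add': stack = [0, 0, 0, -5, -5] (depth 5)

Answer: 5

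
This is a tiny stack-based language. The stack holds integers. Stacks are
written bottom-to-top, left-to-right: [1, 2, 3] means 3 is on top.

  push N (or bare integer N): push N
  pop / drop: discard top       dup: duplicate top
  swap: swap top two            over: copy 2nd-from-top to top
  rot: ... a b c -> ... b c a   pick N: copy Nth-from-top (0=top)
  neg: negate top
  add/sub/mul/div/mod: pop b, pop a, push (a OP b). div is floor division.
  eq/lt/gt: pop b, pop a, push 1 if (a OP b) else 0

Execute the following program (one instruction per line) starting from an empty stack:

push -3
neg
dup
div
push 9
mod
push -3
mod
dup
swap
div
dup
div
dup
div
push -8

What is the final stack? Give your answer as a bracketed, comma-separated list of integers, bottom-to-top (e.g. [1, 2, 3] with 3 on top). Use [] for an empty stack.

After 'push -3': [-3]
After 'neg': [3]
After 'dup': [3, 3]
After 'div': [1]
After 'push 9': [1, 9]
After 'mod': [1]
After 'push -3': [1, -3]
After 'mod': [-2]
After 'dup': [-2, -2]
After 'swap': [-2, -2]
After 'div': [1]
After 'dup': [1, 1]
After 'div': [1]
After 'dup': [1, 1]
After 'div': [1]
After 'push -8': [1, -8]

Answer: [1, -8]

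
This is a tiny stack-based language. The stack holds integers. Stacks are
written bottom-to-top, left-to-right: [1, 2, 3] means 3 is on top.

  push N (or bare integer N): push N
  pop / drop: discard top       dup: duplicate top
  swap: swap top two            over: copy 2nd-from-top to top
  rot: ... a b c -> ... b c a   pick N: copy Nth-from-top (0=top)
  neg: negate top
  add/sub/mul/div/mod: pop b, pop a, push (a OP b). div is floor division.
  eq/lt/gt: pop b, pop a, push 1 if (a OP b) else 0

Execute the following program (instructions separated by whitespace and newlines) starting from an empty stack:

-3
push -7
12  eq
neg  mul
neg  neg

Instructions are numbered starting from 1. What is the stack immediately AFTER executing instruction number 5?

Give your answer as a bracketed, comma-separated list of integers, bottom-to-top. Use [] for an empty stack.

Step 1 ('-3'): [-3]
Step 2 ('push -7'): [-3, -7]
Step 3 ('12'): [-3, -7, 12]
Step 4 ('eq'): [-3, 0]
Step 5 ('neg'): [-3, 0]

Answer: [-3, 0]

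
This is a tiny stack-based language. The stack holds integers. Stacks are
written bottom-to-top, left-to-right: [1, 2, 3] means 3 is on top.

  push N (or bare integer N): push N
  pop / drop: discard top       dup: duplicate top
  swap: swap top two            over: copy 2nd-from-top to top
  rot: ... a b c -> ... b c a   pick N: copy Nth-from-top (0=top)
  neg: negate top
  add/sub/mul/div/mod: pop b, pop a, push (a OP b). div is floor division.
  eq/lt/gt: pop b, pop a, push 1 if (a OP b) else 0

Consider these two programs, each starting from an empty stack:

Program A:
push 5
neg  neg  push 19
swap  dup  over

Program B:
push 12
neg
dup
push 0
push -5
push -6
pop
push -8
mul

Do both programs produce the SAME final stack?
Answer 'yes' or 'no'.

Answer: no

Derivation:
Program A trace:
  After 'push 5': [5]
  After 'neg': [-5]
  After 'neg': [5]
  After 'push 19': [5, 19]
  After 'swap': [19, 5]
  After 'dup': [19, 5, 5]
  After 'over': [19, 5, 5, 5]
Program A final stack: [19, 5, 5, 5]

Program B trace:
  After 'push 12': [12]
  After 'neg': [-12]
  After 'dup': [-12, -12]
  After 'push 0': [-12, -12, 0]
  After 'push -5': [-12, -12, 0, -5]
  After 'push -6': [-12, -12, 0, -5, -6]
  After 'pop': [-12, -12, 0, -5]
  After 'push -8': [-12, -12, 0, -5, -8]
  After 'mul': [-12, -12, 0, 40]
Program B final stack: [-12, -12, 0, 40]
Same: no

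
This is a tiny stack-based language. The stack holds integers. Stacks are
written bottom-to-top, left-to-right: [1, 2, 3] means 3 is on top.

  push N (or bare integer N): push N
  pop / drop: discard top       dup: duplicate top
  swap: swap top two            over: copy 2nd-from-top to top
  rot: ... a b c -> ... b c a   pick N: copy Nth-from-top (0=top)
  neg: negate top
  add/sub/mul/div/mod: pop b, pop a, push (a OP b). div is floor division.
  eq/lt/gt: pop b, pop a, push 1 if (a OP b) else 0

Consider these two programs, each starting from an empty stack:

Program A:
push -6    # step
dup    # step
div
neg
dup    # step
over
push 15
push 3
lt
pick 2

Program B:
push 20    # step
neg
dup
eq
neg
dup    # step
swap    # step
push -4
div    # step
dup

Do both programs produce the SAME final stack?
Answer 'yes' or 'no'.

Program A trace:
  After 'push -6': [-6]
  After 'dup': [-6, -6]
  After 'div': [1]
  After 'neg': [-1]
  After 'dup': [-1, -1]
  After 'over': [-1, -1, -1]
  After 'push 15': [-1, -1, -1, 15]
  After 'push 3': [-1, -1, -1, 15, 3]
  After 'lt': [-1, -1, -1, 0]
  After 'pick 2': [-1, -1, -1, 0, -1]
Program A final stack: [-1, -1, -1, 0, -1]

Program B trace:
  After 'push 20': [20]
  After 'neg': [-20]
  After 'dup': [-20, -20]
  After 'eq': [1]
  After 'neg': [-1]
  After 'dup': [-1, -1]
  After 'swap': [-1, -1]
  After 'push -4': [-1, -1, -4]
  After 'div': [-1, 0]
  After 'dup': [-1, 0, 0]
Program B final stack: [-1, 0, 0]
Same: no

Answer: no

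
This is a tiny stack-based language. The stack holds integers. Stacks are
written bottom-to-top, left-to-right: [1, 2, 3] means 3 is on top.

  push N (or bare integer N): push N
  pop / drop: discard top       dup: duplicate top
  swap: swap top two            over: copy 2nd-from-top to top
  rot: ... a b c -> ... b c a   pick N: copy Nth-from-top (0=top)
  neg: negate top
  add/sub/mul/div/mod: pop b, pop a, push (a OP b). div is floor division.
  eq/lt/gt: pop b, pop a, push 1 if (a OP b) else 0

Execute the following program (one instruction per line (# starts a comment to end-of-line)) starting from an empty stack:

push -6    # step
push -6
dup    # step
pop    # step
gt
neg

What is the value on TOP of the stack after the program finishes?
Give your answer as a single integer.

After 'push -6': [-6]
After 'push -6': [-6, -6]
After 'dup': [-6, -6, -6]
After 'pop': [-6, -6]
After 'gt': [0]
After 'neg': [0]

Answer: 0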